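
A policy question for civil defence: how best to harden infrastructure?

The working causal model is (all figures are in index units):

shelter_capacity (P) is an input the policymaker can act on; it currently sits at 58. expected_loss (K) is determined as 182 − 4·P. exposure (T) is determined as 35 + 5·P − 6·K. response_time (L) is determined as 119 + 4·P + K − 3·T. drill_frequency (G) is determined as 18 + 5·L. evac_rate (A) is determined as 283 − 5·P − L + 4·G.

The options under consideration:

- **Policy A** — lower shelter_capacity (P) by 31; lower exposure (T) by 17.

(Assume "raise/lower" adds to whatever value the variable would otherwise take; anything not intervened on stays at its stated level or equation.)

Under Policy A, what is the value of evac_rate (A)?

Policy A (P − 31, T − 17):
  P = 58 − 31 = 27
  K = 182 − 4·27 = 74
  T = 35 + 5·27 − 6·74 (−17 from intervention) = -291
  L = 119 + 4·27 + 74 − 3·(-291) = 1174
  G = 18 + 5·1174 = 5888
  A = 283 − 5·27 − 1174 + 4·5888 = 22526

22526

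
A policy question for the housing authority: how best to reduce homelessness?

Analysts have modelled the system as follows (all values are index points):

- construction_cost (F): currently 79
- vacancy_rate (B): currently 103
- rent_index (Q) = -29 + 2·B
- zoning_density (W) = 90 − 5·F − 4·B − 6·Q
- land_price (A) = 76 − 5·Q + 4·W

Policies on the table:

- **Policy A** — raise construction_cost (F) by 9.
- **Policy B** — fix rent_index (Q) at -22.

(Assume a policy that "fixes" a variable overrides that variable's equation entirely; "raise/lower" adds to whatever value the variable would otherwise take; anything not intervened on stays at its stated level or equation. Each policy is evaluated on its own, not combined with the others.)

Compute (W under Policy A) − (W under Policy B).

Policy A (F + 9):
  F = 79 + 9 = 88
  B = 103
  Q = -29 + 2·103 = 177
  W = 90 − 5·88 − 4·103 − 6·177 = -1824
Policy B (Q := -22):
  F = 79
  B = 103
  Q = -22
  W = 90 − 5·79 − 4·103 − 6·(-22) = -585
W: -1824 − (-585) = -1239

-1239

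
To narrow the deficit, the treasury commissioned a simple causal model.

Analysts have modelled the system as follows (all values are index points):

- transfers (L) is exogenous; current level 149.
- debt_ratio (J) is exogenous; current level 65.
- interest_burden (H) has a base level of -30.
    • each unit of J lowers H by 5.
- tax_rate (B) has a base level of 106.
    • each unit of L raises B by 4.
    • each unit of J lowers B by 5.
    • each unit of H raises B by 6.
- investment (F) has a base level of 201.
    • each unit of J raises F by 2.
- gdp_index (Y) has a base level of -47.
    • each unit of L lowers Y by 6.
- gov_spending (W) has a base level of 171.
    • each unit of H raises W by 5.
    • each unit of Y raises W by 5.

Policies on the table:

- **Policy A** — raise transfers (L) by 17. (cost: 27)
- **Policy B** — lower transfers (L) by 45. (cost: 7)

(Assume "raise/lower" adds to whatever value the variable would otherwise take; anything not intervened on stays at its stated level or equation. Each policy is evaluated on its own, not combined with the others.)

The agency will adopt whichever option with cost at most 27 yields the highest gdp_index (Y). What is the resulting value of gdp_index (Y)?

-671

Policy A (L + 17):
  L = 149 + 17 = 166
  Y = -47 − 6·166 = -1043
Policy B (L − 45):
  L = 149 − 45 = 104
  Y = -47 − 6·104 = -671
Comparing — Policy A: Y=-1043, Policy B: Y=-671. Highest is -671 (Policy B).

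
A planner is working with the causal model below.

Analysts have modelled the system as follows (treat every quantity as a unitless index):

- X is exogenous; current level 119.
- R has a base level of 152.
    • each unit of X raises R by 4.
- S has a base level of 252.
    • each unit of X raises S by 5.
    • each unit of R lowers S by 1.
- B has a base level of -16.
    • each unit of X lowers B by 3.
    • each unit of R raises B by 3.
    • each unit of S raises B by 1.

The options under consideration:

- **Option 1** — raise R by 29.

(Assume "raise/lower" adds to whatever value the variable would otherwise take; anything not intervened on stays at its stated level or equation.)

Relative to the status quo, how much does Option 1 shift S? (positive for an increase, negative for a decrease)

Baseline:
  X = 119
  R = 152 + 4·119 = 628
  S = 252 + 5·119 − 628 = 219
Option 1 (R + 29):
  X = 119
  R = 152 + 4·119 (+29 from intervention) = 657
  S = 252 + 5·119 − 657 = 190
Change in S: 190 − 219 = -29

-29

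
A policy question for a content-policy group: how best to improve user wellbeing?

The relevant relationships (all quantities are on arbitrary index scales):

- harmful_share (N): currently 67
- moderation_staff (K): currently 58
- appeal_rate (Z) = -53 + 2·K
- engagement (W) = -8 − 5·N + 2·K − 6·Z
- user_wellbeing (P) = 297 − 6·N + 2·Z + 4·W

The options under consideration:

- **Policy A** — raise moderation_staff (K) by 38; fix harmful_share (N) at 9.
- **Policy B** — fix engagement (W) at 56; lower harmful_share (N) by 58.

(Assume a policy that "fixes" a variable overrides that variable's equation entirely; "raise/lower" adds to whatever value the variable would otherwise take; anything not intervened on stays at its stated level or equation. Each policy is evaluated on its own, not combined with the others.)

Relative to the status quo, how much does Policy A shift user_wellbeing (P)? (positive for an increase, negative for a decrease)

140

Baseline:
  N = 67
  K = 58
  Z = -53 + 2·58 = 63
  W = -8 − 5·67 + 2·58 − 6·63 = -605
  P = 297 − 6·67 + 2·63 + 4·(-605) = -2399
Policy A (K + 38, N := 9):
  N = 9
  K = 58 + 38 = 96
  Z = -53 + 2·96 = 139
  W = -8 − 5·9 + 2·96 − 6·139 = -695
  P = 297 − 6·9 + 2·139 + 4·(-695) = -2259
Change in P: -2259 − (-2399) = 140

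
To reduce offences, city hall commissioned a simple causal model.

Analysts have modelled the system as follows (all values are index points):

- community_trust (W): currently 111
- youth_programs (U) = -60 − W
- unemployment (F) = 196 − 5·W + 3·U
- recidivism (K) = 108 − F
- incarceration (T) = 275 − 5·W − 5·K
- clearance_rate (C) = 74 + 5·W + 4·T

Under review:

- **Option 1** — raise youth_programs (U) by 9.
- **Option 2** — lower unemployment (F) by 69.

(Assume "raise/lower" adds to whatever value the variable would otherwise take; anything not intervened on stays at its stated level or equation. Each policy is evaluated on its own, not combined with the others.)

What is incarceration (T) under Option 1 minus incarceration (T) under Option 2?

Option 1 (U + 9):
  W = 111
  U = -60 − 111 (+9 from intervention) = -162
  F = 196 − 5·111 + 3·(-162) = -845
  K = 108 − (-845) = 953
  T = 275 − 5·111 − 5·953 = -5045
Option 2 (F − 69):
  W = 111
  U = -60 − 111 = -171
  F = 196 − 5·111 + 3·(-171) (−69 from intervention) = -941
  K = 108 − (-941) = 1049
  T = 275 − 5·111 − 5·1049 = -5525
T: -5045 − (-5525) = 480

480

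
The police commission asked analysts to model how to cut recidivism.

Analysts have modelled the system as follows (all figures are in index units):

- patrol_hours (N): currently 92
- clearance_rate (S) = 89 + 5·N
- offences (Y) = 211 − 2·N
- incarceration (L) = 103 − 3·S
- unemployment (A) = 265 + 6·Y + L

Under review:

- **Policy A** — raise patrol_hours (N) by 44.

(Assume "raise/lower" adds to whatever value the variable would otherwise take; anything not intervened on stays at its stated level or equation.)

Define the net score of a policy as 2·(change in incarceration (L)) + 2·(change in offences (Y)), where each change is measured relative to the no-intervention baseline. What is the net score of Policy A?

Baseline:
  N = 92
  S = 89 + 5·92 = 549
  Y = 211 − 2·92 = 27
  L = 103 − 3·549 = -1544
Policy A (N + 44):
  N = 92 + 44 = 136
  S = 89 + 5·136 = 769
  Y = 211 − 2·136 = -61
  L = 103 − 3·769 = -2204
ΔL = -2204 − (-1544) = -660; ΔY = -61 − 27 = -88
Score = 2·(-660) + 2·(-88) = -1496

-1496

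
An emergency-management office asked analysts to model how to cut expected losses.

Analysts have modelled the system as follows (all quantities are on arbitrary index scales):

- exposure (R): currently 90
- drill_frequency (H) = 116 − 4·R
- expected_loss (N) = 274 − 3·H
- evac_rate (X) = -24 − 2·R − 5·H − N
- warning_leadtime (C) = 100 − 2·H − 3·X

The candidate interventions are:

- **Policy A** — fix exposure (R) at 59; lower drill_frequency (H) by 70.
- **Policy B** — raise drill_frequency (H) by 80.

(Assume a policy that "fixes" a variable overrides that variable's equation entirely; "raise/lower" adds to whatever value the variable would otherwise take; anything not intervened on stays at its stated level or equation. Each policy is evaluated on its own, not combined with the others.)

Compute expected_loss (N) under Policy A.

844

Policy A (R := 59, H − 70):
  R = 59
  H = 116 − 4·59 (−70 from intervention) = -190
  N = 274 − 3·(-190) = 844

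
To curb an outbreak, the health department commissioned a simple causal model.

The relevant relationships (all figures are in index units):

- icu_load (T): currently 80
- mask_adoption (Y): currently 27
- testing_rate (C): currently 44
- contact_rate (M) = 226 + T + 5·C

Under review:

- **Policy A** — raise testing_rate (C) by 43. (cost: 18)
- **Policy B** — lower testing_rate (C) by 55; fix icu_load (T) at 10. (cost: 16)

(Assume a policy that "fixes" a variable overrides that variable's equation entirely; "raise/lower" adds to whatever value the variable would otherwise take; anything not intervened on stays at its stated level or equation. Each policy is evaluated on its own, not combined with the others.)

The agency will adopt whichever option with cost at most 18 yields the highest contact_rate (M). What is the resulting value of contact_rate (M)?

Policy A (C + 43):
  T = 80
  C = 44 + 43 = 87
  M = 226 + 80 + 5·87 = 741
Policy B (C − 55, T := 10):
  T = 10
  C = 44 − 55 = -11
  M = 226 + 10 + 5·(-11) = 181
Comparing — Policy A: M=741, Policy B: M=181. Highest is 741 (Policy A).

741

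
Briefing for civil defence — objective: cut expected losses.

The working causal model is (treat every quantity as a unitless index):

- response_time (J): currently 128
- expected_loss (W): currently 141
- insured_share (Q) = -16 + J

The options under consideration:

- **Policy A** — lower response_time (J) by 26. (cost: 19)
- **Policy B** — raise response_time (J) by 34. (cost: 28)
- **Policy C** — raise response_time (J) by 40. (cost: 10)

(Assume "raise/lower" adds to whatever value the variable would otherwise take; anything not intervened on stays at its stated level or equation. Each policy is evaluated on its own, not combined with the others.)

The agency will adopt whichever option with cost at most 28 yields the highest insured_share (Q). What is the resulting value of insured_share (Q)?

Policy A (J − 26):
  J = 128 − 26 = 102
  Q = -16 + 102 = 86
Policy B (J + 34):
  J = 128 + 34 = 162
  Q = -16 + 162 = 146
Policy C (J + 40):
  J = 128 + 40 = 168
  Q = -16 + 168 = 152
Comparing — Policy A: Q=86, Policy B: Q=146, Policy C: Q=152. Highest is 152 (Policy C).

152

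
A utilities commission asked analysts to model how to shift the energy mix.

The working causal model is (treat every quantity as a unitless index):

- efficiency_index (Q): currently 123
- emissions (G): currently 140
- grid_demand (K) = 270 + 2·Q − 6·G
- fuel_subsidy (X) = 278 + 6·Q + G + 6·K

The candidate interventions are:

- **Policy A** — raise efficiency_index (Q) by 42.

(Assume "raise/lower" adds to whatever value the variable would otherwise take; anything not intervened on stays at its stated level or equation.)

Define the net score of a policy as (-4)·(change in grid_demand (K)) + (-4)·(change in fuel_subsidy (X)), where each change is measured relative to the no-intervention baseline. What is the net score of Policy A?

-3360

Baseline:
  Q = 123
  G = 140
  K = 270 + 2·123 − 6·140 = -324
  X = 278 + 6·123 + 140 + 6·(-324) = -788
Policy A (Q + 42):
  Q = 123 + 42 = 165
  G = 140
  K = 270 + 2·165 − 6·140 = -240
  X = 278 + 6·165 + 140 + 6·(-240) = -32
ΔK = -240 − (-324) = 84; ΔX = -32 − (-788) = 756
Score = (-4)·84 + (-4)·756 = -3360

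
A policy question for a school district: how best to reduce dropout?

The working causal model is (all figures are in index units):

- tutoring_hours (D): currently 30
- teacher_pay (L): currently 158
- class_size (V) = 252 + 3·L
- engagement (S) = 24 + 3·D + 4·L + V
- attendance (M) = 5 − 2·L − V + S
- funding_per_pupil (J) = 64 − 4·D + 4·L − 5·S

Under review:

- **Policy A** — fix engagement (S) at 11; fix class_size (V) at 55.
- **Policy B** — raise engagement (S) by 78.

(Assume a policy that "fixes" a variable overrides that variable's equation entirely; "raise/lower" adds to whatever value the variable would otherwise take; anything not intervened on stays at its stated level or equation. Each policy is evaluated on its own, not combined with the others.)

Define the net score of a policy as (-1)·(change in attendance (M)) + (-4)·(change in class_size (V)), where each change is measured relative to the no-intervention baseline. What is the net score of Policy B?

-78

Baseline:
  D = 30
  L = 158
  V = 252 + 3·158 = 726
  S = 24 + 3·30 + 4·158 + 726 = 1472
  M = 5 − 2·158 − 726 + 1472 = 435
Policy B (S + 78):
  D = 30
  L = 158
  V = 252 + 3·158 = 726
  S = 24 + 3·30 + 4·158 + 726 (+78 from intervention) = 1550
  M = 5 − 2·158 − 726 + 1550 = 513
ΔM = 513 − 435 = 78; ΔV = 726 − 726 = 0
Score = (-1)·78 + (-4)·0 = -78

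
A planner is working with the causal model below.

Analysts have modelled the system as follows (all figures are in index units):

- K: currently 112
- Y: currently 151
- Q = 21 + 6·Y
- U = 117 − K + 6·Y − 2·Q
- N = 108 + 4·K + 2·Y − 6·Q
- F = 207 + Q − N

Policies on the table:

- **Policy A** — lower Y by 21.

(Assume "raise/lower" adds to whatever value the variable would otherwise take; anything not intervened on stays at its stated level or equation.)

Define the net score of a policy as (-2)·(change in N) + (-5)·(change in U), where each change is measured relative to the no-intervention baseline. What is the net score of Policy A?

-2058

Baseline:
  K = 112
  Y = 151
  Q = 21 + 6·151 = 927
  U = 117 − 112 + 6·151 − 2·927 = -943
  N = 108 + 4·112 + 2·151 − 6·927 = -4704
Policy A (Y − 21):
  K = 112
  Y = 151 − 21 = 130
  Q = 21 + 6·130 = 801
  U = 117 − 112 + 6·130 − 2·801 = -817
  N = 108 + 4·112 + 2·130 − 6·801 = -3990
ΔN = -3990 − (-4704) = 714; ΔU = -817 − (-943) = 126
Score = (-2)·714 + (-5)·126 = -2058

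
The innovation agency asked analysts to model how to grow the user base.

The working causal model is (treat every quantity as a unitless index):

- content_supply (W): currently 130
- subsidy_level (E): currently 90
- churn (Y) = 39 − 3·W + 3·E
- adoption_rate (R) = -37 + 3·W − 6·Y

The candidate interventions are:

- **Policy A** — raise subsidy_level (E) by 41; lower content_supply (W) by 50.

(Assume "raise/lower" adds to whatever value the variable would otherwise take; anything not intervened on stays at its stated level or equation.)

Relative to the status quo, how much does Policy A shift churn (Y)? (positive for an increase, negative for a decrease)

273

Baseline:
  W = 130
  E = 90
  Y = 39 − 3·130 + 3·90 = -81
Policy A (E + 41, W − 50):
  W = 130 − 50 = 80
  E = 90 + 41 = 131
  Y = 39 − 3·80 + 3·131 = 192
Change in Y: 192 − (-81) = 273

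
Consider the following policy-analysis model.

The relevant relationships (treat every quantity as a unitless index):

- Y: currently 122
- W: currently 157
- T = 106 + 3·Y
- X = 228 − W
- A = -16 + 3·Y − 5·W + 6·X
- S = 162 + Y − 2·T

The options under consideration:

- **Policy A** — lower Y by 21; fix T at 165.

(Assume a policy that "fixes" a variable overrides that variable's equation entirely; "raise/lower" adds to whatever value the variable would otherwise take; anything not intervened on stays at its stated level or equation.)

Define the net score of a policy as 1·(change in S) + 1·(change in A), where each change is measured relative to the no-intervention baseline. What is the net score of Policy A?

Baseline:
  Y = 122
  W = 157
  T = 106 + 3·122 = 472
  X = 228 − 157 = 71
  A = -16 + 3·122 − 5·157 + 6·71 = -9
  S = 162 + 122 − 2·472 = -660
Policy A (Y − 21, T := 165):
  Y = 122 − 21 = 101
  W = 157
  T = 165
  X = 228 − 157 = 71
  A = -16 + 3·101 − 5·157 + 6·71 = -72
  S = 162 + 101 − 2·165 = -67
ΔS = -67 − (-660) = 593; ΔA = -72 − (-9) = -63
Score = 1·593 + 1·(-63) = 530

530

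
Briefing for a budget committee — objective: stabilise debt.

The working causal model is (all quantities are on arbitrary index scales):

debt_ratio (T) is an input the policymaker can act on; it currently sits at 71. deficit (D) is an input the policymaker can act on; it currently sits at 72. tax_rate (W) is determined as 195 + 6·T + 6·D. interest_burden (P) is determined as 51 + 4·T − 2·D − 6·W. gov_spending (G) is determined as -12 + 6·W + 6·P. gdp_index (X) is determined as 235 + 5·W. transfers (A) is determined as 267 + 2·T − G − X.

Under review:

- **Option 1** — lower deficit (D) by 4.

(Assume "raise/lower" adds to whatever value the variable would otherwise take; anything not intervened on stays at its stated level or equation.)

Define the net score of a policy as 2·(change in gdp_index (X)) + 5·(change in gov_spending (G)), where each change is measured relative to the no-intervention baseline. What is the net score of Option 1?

Baseline:
  T = 71
  D = 72
  W = 195 + 6·71 + 6·72 = 1053
  P = 51 + 4·71 − 2·72 − 6·1053 = -6127
  G = -12 + 6·1053 + 6·(-6127) = -30456
  X = 235 + 5·1053 = 5500
Option 1 (D − 4):
  T = 71
  D = 72 − 4 = 68
  W = 195 + 6·71 + 6·68 = 1029
  P = 51 + 4·71 − 2·68 − 6·1029 = -5975
  G = -12 + 6·1029 + 6·(-5975) = -29688
  X = 235 + 5·1029 = 5380
ΔX = 5380 − 5500 = -120; ΔG = -29688 − (-30456) = 768
Score = 2·(-120) + 5·768 = 3600

3600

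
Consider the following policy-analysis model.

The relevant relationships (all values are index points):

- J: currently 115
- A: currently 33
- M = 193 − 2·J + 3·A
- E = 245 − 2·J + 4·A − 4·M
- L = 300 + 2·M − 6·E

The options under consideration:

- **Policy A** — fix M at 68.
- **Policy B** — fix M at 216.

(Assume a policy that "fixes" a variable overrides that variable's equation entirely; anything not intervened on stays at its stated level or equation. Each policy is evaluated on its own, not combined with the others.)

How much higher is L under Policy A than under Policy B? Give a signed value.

Policy A (M := 68):
  J = 115
  A = 33
  M = 68
  E = 245 − 2·115 + 4·33 − 4·68 = -125
  L = 300 + 2·68 − 6·(-125) = 1186
Policy B (M := 216):
  J = 115
  A = 33
  M = 216
  E = 245 − 2·115 + 4·33 − 4·216 = -717
  L = 300 + 2·216 − 6·(-717) = 5034
L: 1186 − 5034 = -3848

-3848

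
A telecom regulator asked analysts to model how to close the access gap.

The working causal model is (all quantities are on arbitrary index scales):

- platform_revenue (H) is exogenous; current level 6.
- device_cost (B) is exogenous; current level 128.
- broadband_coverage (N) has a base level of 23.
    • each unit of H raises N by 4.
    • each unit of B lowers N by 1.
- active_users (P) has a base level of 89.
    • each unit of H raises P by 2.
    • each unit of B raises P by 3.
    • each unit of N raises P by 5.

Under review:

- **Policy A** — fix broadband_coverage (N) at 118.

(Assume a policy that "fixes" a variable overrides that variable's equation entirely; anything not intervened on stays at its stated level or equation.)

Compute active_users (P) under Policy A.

Policy A (N := 118):
  H = 6
  B = 128
  N = 118
  P = 89 + 2·6 + 3·128 + 5·118 = 1075

1075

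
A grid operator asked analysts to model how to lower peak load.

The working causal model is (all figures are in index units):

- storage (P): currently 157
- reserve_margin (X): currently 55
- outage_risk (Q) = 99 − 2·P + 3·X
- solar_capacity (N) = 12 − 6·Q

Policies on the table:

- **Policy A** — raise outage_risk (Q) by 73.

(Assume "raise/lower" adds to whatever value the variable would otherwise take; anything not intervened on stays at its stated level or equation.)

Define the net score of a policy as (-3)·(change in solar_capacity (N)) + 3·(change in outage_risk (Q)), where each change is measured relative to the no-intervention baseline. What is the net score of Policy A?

1533

Baseline:
  P = 157
  X = 55
  Q = 99 − 2·157 + 3·55 = -50
  N = 12 − 6·(-50) = 312
Policy A (Q + 73):
  P = 157
  X = 55
  Q = 99 − 2·157 + 3·55 (+73 from intervention) = 23
  N = 12 − 6·23 = -126
ΔN = -126 − 312 = -438; ΔQ = 23 − (-50) = 73
Score = (-3)·(-438) + 3·73 = 1533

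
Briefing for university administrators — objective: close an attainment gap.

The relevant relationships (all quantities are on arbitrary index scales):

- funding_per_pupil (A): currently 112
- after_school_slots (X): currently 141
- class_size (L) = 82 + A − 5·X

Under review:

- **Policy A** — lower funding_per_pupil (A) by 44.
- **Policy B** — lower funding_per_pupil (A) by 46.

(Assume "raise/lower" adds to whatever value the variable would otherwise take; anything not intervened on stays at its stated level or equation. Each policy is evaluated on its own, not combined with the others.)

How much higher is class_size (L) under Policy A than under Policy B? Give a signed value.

Policy A (A − 44):
  A = 112 − 44 = 68
  X = 141
  L = 82 + 68 − 5·141 = -555
Policy B (A − 46):
  A = 112 − 46 = 66
  X = 141
  L = 82 + 66 − 5·141 = -557
L: -555 − (-557) = 2

2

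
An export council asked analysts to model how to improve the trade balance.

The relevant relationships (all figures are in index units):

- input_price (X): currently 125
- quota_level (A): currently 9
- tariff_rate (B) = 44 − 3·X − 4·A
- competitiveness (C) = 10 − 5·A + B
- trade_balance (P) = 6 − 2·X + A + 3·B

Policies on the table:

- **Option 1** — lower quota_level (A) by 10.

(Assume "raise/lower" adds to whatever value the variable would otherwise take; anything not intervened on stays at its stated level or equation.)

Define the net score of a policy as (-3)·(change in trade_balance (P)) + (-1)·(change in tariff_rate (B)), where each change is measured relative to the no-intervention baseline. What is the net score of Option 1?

Baseline:
  X = 125
  A = 9
  B = 44 − 3·125 − 4·9 = -367
  P = 6 − 2·125 + 9 + 3·(-367) = -1336
Option 1 (A − 10):
  X = 125
  A = 9 − 10 = -1
  B = 44 − 3·125 − 4·(-1) = -327
  P = 6 − 2·125 + (-1) + 3·(-327) = -1226
ΔP = -1226 − (-1336) = 110; ΔB = -327 − (-367) = 40
Score = (-3)·110 + (-1)·40 = -370

-370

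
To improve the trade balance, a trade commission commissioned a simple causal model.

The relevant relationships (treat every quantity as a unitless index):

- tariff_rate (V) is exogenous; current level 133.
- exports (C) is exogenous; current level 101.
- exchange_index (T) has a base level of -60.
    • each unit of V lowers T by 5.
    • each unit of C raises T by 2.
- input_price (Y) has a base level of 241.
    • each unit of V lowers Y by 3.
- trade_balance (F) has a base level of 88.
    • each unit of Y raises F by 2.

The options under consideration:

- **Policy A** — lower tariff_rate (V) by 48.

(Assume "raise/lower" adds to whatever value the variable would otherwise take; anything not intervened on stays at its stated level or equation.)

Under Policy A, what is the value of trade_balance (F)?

60

Policy A (V − 48):
  V = 133 − 48 = 85
  Y = 241 − 3·85 = -14
  F = 88 + 2·(-14) = 60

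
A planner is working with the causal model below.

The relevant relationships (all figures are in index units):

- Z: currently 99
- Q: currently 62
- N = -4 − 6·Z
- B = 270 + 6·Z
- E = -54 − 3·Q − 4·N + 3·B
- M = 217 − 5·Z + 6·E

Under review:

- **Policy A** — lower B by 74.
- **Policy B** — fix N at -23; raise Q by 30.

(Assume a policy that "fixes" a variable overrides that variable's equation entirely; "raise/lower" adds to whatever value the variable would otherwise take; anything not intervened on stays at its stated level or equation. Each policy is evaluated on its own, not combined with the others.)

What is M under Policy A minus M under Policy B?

Policy A (B − 74):
  Z = 99
  Q = 62
  N = -4 − 6·99 = -598
  B = 270 + 6·99 (−74 from intervention) = 790
  E = -54 − 3·62 − 4·(-598) + 3·790 = 4522
  M = 217 − 5·99 + 6·4522 = 26854
Policy B (N := -23, Q + 30):
  Z = 99
  Q = 62 + 30 = 92
  N = -23
  B = 270 + 6·99 = 864
  E = -54 − 3·92 − 4·(-23) + 3·864 = 2354
  M = 217 − 5·99 + 6·2354 = 13846
M: 26854 − 13846 = 13008

13008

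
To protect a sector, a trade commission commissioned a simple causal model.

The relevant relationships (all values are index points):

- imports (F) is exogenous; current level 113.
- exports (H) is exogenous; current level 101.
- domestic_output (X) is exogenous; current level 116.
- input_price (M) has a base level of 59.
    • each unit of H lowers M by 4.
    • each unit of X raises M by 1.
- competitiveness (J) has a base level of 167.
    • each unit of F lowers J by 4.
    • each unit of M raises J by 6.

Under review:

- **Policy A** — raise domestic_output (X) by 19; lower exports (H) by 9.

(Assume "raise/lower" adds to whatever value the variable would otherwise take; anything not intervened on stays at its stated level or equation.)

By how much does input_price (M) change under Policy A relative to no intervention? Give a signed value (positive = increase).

Baseline:
  H = 101
  X = 116
  M = 59 − 4·101 + 116 = -229
Policy A (X + 19, H − 9):
  H = 101 − 9 = 92
  X = 116 + 19 = 135
  M = 59 − 4·92 + 135 = -174
Change in M: -174 − (-229) = 55

55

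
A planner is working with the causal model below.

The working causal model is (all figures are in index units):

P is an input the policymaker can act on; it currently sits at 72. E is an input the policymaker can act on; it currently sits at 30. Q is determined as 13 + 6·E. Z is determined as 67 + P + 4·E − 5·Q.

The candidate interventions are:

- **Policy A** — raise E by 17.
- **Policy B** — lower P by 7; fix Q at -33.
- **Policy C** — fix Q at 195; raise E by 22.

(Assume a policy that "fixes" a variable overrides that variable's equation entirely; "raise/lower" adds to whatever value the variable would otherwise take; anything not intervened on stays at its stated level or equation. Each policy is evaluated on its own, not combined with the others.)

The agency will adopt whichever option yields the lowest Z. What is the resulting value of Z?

Policy A (E + 17):
  P = 72
  E = 30 + 17 = 47
  Q = 13 + 6·47 = 295
  Z = 67 + 72 + 4·47 − 5·295 = -1148
Policy B (P − 7, Q := -33):
  P = 72 − 7 = 65
  E = 30
  Q = -33
  Z = 67 + 65 + 4·30 − 5·(-33) = 417
Policy C (Q := 195, E + 22):
  P = 72
  E = 30 + 22 = 52
  Q = 195
  Z = 67 + 72 + 4·52 − 5·195 = -628
Comparing — Policy A: Z=-1148, Policy B: Z=417, Policy C: Z=-628. Lowest is -1148 (Policy A).

-1148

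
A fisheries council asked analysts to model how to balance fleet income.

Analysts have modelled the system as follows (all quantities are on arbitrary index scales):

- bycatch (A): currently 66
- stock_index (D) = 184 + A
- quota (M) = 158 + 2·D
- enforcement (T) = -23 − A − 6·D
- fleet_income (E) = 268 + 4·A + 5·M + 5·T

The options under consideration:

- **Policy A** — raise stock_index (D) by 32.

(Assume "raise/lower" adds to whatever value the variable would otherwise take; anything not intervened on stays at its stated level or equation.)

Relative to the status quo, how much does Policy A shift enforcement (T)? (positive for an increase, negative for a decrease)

-192

Baseline:
  A = 66
  D = 184 + 66 = 250
  T = -23 − 66 − 6·250 = -1589
Policy A (D + 32):
  A = 66
  D = 184 + 66 (+32 from intervention) = 282
  T = -23 − 66 − 6·282 = -1781
Change in T: -1781 − (-1589) = -192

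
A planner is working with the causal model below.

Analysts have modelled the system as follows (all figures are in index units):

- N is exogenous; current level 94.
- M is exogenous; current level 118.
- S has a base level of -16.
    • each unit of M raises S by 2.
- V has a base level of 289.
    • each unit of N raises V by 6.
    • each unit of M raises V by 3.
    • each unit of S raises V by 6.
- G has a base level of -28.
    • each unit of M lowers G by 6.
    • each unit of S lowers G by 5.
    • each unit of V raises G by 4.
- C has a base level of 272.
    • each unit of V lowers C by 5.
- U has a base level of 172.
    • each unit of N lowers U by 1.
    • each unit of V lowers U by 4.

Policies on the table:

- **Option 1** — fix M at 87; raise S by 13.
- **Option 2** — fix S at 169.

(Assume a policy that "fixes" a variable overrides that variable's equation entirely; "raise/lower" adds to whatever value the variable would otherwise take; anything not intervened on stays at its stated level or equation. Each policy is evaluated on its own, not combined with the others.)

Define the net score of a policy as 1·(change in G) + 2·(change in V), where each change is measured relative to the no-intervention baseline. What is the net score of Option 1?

Baseline:
  N = 94
  M = 118
  S = -16 + 2·118 = 220
  V = 289 + 6·94 + 3·118 + 6·220 = 2527
  G = -28 − 6·118 − 5·220 + 4·2527 = 8272
Option 1 (M := 87, S + 13):
  N = 94
  M = 87
  S = -16 + 2·87 (+13 from intervention) = 171
  V = 289 + 6·94 + 3·87 + 6·171 = 2140
  G = -28 − 6·87 − 5·171 + 4·2140 = 7155
ΔG = 7155 − 8272 = -1117; ΔV = 2140 − 2527 = -387
Score = 1·(-1117) + 2·(-387) = -1891

-1891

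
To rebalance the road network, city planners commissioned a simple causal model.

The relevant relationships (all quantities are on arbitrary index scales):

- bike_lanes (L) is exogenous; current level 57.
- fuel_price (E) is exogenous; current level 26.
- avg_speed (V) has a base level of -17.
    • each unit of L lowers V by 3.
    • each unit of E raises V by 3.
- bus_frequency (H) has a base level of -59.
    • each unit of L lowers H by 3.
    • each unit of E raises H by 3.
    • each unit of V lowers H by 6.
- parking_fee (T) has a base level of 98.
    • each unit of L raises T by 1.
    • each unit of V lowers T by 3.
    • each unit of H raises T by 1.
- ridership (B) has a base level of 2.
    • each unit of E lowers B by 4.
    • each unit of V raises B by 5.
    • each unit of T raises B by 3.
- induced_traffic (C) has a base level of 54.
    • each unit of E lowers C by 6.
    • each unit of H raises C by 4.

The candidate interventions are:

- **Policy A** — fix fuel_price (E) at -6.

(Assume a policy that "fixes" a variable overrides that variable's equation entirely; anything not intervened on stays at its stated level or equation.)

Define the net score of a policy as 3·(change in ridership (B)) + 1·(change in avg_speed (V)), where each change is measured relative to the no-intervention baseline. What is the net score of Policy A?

5760

Baseline:
  L = 57
  E = 26
  V = -17 − 3·57 + 3·26 = -110
  H = -59 − 3·57 + 3·26 − 6·(-110) = 508
  T = 98 + 57 − 3·(-110) + 508 = 993
  B = 2 − 4·26 + 5·(-110) + 3·993 = 2327
Policy A (E := -6):
  L = 57
  E = -6
  V = -17 − 3·57 + 3·(-6) = -206
  H = -59 − 3·57 + 3·(-6) − 6·(-206) = 988
  T = 98 + 57 − 3·(-206) + 988 = 1761
  B = 2 − 4·(-6) + 5·(-206) + 3·1761 = 4279
ΔB = 4279 − 2327 = 1952; ΔV = -206 − (-110) = -96
Score = 3·1952 + 1·(-96) = 5760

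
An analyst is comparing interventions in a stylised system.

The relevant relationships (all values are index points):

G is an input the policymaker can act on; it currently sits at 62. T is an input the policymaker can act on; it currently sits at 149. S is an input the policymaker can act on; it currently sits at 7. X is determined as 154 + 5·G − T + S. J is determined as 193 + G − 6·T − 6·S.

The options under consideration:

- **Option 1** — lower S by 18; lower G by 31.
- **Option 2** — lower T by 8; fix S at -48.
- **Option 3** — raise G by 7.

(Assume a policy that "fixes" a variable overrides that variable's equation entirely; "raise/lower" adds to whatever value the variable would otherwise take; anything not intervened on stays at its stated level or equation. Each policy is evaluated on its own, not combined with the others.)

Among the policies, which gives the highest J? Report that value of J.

Option 1 (S − 18, G − 31):
  G = 62 − 31 = 31
  T = 149
  S = 7 − 18 = -11
  J = 193 + 31 − 6·149 − 6·(-11) = -604
Option 2 (T − 8, S := -48):
  G = 62
  T = 149 − 8 = 141
  S = -48
  J = 193 + 62 − 6·141 − 6·(-48) = -303
Option 3 (G + 7):
  G = 62 + 7 = 69
  T = 149
  S = 7
  J = 193 + 69 − 6·149 − 6·7 = -674
Comparing — Option 1: J=-604, Option 2: J=-303, Option 3: J=-674. Highest is -303 (Option 2).

-303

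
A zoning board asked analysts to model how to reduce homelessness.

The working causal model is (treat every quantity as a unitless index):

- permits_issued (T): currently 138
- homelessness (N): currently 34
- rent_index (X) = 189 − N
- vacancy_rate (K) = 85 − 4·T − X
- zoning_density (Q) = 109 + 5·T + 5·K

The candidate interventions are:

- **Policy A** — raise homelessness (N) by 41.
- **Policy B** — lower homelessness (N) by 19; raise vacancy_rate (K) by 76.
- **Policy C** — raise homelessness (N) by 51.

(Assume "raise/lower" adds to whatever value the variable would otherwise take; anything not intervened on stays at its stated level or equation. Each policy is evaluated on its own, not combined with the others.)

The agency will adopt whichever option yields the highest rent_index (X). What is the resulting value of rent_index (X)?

174

Policy A (N + 41):
  N = 34 + 41 = 75
  X = 189 − 75 = 114
Policy B (N − 19, K + 76):
  N = 34 − 19 = 15
  X = 189 − 15 = 174
Policy C (N + 51):
  N = 34 + 51 = 85
  X = 189 − 85 = 104
Comparing — Policy A: X=114, Policy B: X=174, Policy C: X=104. Highest is 174 (Policy B).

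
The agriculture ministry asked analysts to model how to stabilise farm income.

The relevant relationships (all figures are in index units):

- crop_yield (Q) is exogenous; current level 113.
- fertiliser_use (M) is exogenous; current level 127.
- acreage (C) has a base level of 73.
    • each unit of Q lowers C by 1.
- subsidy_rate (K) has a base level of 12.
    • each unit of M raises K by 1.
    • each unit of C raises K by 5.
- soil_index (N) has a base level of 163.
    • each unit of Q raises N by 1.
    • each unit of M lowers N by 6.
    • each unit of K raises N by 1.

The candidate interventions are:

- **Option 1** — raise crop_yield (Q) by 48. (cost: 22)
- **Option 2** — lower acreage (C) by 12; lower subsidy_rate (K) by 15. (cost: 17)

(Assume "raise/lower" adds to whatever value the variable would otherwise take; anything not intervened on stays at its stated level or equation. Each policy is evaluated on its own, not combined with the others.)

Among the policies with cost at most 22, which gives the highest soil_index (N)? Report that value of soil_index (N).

-622

Option 1 (Q + 48):
  Q = 113 + 48 = 161
  M = 127
  C = 73 − 161 = -88
  K = 12 + 127 + 5·(-88) = -301
  N = 163 + 161 − 6·127 + (-301) = -739
Option 2 (C − 12, K − 15):
  Q = 113
  M = 127
  C = 73 − 113 (−12 from intervention) = -52
  K = 12 + 127 + 5·(-52) (−15 from intervention) = -136
  N = 163 + 113 − 6·127 + (-136) = -622
Comparing — Option 1: N=-739, Option 2: N=-622. Highest is -622 (Option 2).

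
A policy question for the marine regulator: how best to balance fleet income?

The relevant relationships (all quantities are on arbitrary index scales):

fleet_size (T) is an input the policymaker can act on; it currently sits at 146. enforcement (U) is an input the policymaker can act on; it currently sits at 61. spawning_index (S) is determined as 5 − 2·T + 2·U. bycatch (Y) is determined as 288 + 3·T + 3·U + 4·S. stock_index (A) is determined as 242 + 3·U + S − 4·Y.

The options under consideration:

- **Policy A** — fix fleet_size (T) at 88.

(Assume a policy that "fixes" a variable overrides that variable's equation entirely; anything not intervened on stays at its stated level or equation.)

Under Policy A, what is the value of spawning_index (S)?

-49

Policy A (T := 88):
  T = 88
  U = 61
  S = 5 − 2·88 + 2·61 = -49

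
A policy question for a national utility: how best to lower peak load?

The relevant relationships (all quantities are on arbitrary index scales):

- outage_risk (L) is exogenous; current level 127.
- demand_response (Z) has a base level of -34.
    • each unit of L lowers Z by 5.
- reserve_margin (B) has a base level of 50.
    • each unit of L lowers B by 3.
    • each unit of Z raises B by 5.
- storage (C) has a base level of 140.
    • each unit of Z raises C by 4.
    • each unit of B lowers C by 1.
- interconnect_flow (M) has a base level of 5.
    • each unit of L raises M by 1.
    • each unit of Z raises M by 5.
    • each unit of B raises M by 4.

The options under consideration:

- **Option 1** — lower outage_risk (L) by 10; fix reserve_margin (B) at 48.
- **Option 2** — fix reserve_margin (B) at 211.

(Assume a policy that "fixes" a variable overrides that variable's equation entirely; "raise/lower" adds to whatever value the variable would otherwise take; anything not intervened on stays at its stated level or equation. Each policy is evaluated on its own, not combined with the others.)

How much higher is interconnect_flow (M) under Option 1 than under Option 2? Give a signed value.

-412

Option 1 (L − 10, B := 48):
  L = 127 − 10 = 117
  Z = -34 − 5·117 = -619
  B = 48
  M = 5 + 117 + 5·(-619) + 4·48 = -2781
Option 2 (B := 211):
  L = 127
  Z = -34 − 5·127 = -669
  B = 211
  M = 5 + 127 + 5·(-669) + 4·211 = -2369
M: -2781 − (-2369) = -412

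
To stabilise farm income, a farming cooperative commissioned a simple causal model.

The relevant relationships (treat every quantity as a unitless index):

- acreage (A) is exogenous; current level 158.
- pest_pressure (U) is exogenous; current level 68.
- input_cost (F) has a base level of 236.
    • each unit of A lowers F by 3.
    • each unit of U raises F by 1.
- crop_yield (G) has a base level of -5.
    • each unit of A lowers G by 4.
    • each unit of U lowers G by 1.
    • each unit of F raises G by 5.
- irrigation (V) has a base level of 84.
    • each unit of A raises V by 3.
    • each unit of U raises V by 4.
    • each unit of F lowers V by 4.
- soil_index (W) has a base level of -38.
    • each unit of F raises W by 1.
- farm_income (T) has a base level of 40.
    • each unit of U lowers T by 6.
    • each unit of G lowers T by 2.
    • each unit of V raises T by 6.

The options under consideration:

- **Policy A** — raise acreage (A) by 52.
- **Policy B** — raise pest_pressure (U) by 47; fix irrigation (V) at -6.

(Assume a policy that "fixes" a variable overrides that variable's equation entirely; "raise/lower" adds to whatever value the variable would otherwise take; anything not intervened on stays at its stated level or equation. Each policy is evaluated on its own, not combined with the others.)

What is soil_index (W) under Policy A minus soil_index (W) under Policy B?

-203

Policy A (A + 52):
  A = 158 + 52 = 210
  U = 68
  F = 236 − 3·210 + 68 = -326
  W = -38 + (-326) = -364
Policy B (U + 47, V := -6):
  A = 158
  U = 68 + 47 = 115
  F = 236 − 3·158 + 115 = -123
  W = -38 + (-123) = -161
W: -364 − (-161) = -203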